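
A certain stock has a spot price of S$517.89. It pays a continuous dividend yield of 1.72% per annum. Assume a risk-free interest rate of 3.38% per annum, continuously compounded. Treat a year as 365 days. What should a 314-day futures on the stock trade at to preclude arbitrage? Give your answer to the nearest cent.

F = S·e^((r − q)T) = 517.89 · e^((0.0338 − 0.0172) × 314/365)
= 517.89 · e^0.014281 = 517.89 × 1.014383
F = S$525.34

S$525.34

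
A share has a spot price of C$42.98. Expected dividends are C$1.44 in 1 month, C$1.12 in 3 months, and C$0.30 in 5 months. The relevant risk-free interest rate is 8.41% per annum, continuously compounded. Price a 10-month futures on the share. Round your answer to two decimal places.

PV(dividends) I = 1.44·e^(−0.0841·1/12) + 1.12·e^(−0.0841·3/12) + 0.30·e^(−0.0841·5/12)
I = 1.4299 + 1.0967 + 0.2897 = 2.8163
F = (S − I)·e^(rT) = (42.98 − 2.8163) · e^(0.0841·10/12)
= 40.1637 · e^0.070083 = 40.1637 × 1.072597 = C$43.08

C$43.08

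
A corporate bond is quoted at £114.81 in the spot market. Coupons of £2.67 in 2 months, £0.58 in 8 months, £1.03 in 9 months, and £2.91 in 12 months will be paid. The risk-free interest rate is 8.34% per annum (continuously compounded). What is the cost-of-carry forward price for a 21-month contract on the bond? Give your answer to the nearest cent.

PV(coupons) I = 2.67·e^(−0.0834·2/12) + 0.58·e^(−0.0834·8/12) + 1.03·e^(−0.0834·9/12) + 2.91·e^(−0.0834·12/12)
I = 2.6331 + 0.5486 + 0.9675 + 2.6772 = 6.8264
F = (S − I)·e^(rT) = (114.81 − 6.8264) · e^(0.0834·21/12)
= 107.9836 · e^0.145950 = 107.9836 × 1.157138 = £124.95

£124.95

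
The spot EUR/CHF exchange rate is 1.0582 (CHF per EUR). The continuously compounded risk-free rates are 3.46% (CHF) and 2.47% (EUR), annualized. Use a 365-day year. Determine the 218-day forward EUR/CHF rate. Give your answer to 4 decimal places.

F = S·e^((r_CHF − r_EUR)T) = 1.0582 · e^((0.0346 − 0.0247) × 218/365)
= 1.0582 · e^0.005913 = 1.0582 × 1.005931
F = 1.0645 CHF per EUR

1.0645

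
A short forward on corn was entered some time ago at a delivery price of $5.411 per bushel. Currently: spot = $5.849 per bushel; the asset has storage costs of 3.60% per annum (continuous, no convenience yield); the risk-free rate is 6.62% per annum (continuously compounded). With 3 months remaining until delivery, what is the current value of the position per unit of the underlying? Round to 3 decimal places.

Current fair forward for the remaining 3 months: F = S·e^((r + u)·T), (r + u) = 0.0662 + 0.0360 = 0.1022
F = 5.849 · e^(0.1022 × 3/12) = 5.849 × 1.025879 = 6.0004
Value of long forward = (F − K)·e^(−rT) = (6.0004 − 5.411) · e^(−0.0662·3/12)
= 0.5894 × 0.983586 = 0.580
Short position value = −(long value) = -$0.580

-$0.580 per bushel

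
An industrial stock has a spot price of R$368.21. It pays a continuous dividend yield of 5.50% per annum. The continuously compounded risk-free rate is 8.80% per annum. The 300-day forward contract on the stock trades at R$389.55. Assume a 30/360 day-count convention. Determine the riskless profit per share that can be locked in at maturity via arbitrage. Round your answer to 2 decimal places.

R$11.07 per share

Fair forward: F* = S·e^(carry·T), with carry = (r − q) = 0.0880 − 0.0550 = 0.0330
F* = 368.21 · e^(0.0330 × 300/360) = 368.21 · e^0.027500 = 368.21 × 1.027882 = R$378.4764
Market R$389.55 > fair R$378.4764: forward overpriced → cash-and-carry (buy spot, short the forward).
At maturity, profit = |F_mkt − F*| = |389.55 − 378.4764| = R$11.07 per share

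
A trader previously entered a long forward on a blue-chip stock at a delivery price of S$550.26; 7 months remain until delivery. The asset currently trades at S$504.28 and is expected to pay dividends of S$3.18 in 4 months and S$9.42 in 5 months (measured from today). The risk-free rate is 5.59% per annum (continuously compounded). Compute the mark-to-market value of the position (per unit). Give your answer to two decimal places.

-S$40.65

PV(remaining dividends) I = 3.18·e^(−0.0559·4/12) + 9.42·e^(−0.0559·5/12) = 12.3244
Current forward F = (S − I)·e^(rT) = (504.28 − 12.3244)·e^(0.0559·7/12) = 491.9556 × 1.033146 = 508.2620
Value (long) = (F − K)·e^(−rT) = (508.2620 − 550.26) × 0.967918 = -40.6506
Value = -S$40.65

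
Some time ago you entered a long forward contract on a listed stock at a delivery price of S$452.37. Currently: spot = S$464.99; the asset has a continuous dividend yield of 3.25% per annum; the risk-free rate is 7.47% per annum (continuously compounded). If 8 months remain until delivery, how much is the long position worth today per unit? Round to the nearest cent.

Current fair forward for the remaining 8 months: F = S·e^((r − q)·T), (r − q) = 0.0747 − 0.0325 = 0.0422
F = 464.99 · e^(0.0422 × 8/12) = 464.99 × 1.028533 = 478.2576
Value of long forward = (F − K)·e^(−rT) = (478.2576 − 452.37) · e^(−0.0747·8/12)
= 25.8876 × 0.951420 = 24.63

S$24.63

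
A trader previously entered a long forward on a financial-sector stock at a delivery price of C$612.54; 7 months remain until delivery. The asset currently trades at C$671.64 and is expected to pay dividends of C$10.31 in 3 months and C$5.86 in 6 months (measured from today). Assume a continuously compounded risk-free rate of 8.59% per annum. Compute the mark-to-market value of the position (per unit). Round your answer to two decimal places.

PV(remaining dividends) I = 10.31·e^(−0.0859·3/12) + 5.86·e^(−0.0859·6/12) = 15.7046
Current forward F = (S − I)·e^(rT) = (671.64 − 15.7046)·e^(0.0859·7/12) = 655.9354 × 1.051385 = 689.6406
Value (long) = (F − K)·e^(−rT) = (689.6406 − 612.54) × 0.951126 = 73.3324
Value = C$73.33

C$73.33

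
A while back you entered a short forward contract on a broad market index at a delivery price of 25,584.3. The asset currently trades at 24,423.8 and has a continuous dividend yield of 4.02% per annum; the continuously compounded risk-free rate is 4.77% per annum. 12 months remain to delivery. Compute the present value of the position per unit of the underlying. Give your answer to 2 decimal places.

Current fair forward for the remaining 12 months: F = S·e^((r − q)·T), (r − q) = 0.0477 − 0.0402 = 0.0075
F = 24423.8 · e^(0.0075 × 12/12) = 24423.8 × 1.00752820 = 24607.6673
Value of long forward = (F − K)·e^(−rT) = (24607.6673 − 25584.3) · e^(−0.0477·12/12)
= -976.6327 × 0.95341977 = -931.14
Short position value = −(long value) = 931.14

931.14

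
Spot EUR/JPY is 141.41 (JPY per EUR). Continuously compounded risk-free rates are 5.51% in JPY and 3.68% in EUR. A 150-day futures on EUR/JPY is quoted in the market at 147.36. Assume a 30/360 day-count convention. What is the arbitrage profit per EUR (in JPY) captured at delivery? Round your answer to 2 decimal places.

4.87 per EUR (in JPY)

Fair futures: F* = S·e^(carry·T), with carry = (r_JPY − r_EUR) = 0.0551 − 0.0368 = 0.0183
F* = 141.41 · e^(0.0183 × 150/360) = 141.41 · e^0.007625 = 141.41 × 1.007654 = 142.4924
Market 147.36 > fair 142.4924: forward overpriced → cash-and-carry (buy spot, short the forward).
At maturity, profit = |F_mkt − F*| = |147.36 − 142.4924| = 4.87 per EUR (in JPY)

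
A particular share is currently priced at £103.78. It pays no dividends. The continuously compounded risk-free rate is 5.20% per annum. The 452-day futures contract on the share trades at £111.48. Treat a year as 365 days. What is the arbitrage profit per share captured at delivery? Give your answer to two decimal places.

£0.80 per share

Fair futures: F* = S·e^(carry·T), with carry = r = 0.0520
F* = 103.78 · e^(0.0520 × 452/365) = 103.78 · e^0.064395 = 103.78 × 1.066514 = £110.6828
Market £111.48 > fair £110.6828: forward overpriced → cash-and-carry (buy spot, short the forward).
At maturity, profit = |F_mkt − F*| = |111.48 − 110.6828| = £0.80 per share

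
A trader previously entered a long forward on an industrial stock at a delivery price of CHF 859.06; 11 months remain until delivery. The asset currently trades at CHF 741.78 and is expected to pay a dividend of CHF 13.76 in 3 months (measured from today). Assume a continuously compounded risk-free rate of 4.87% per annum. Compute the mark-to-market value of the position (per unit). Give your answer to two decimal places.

PV(remaining dividends) I = 13.76·e^(−0.0487·3/12) = 13.5935
Current forward F = (S − I)·e^(rT) = (741.78 − 13.5935)·e^(0.0487·11/12) = 728.1865 × 1.045653 = 761.4304
Value (long) = (F − K)·e^(−rT) = (761.4304 − 859.06) × 0.956340 = -93.3671
Value = -CHF 93.37

-CHF 93.37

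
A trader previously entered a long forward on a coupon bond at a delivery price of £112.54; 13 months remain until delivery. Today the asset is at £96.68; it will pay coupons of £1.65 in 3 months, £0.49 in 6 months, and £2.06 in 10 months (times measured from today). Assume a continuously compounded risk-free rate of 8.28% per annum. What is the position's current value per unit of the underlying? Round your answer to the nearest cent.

-£10.21

PV(remaining coupons) I = 1.65·e^(−0.0828·3/12) + 0.49·e^(−0.0828·6/12) + 2.06·e^(−0.0828·10/12) = 4.0090
Current forward F = (S − I)·e^(rT) = (96.68 − 4.0090)·e^(0.0828·13/12) = 92.6710 × 1.093846 = 101.3678
Value (long) = (F − K)·e^(−rT) = (101.3678 − 112.54) × 0.914205 = -10.2137
Value = -£10.21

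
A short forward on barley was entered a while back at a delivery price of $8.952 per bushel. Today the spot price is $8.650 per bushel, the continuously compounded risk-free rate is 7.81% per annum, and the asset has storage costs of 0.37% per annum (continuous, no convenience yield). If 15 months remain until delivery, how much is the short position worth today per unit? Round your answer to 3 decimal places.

Current fair forward for the remaining 15 months: F = S·e^((r + u)·T), (r + u) = 0.0781 + 0.0037 = 0.0818
F = 8.650 · e^(0.0818 × 15/12) = 8.650 × 1.107660 = 9.5813
Value of long forward = (F − K)·e^(−rT) = (9.5813 − 8.952) · e^(−0.0781·15/12)
= 0.6293 × 0.906989 = 0.571
Short position value = −(long value) = -$0.571

-$0.571 per bushel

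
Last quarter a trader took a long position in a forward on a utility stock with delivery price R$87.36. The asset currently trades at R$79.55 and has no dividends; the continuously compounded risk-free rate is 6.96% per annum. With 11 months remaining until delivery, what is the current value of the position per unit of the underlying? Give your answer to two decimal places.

Current fair forward for the remaining 11 months: F = S·e^(r·T), r = 0.0696
F = 79.55 · e^(0.0696 × 11/12) = 79.55 × 1.065879 = 84.7907
Value of long forward = (F − K)·e^(−rT) = (84.7907 − 87.36) · e^(−0.0696·11/12)
= -2.5693 × 0.938193 = -2.41

-R$2.41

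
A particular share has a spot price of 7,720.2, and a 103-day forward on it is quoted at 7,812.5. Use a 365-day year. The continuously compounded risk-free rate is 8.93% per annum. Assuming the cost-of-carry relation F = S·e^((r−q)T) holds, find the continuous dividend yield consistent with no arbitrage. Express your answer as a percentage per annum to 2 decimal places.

4.72%

From F = S·e^((r−q)T): (r − q) = ln(F/S)/T
ln(7812.5/7720.2) = ln(1.011956) = 0.011885
(r − q) = 0.011885 / (103/365) = 0.042117
q = r − ln(F/S)/T = 0.0893 − 0.042117 = 0.047183
q = 4.72%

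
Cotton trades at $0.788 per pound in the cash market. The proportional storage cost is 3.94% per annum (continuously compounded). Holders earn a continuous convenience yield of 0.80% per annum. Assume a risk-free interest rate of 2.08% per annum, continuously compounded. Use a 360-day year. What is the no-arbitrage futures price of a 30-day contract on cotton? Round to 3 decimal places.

Net carry = r + u − y = 0.0208 + 0.0394 − 0.0080 = 0.0522
F = S·e^((r+u−y)T) = 0.788 · e^(0.0522 × 30/360) = 0.788 · e^0.004350
= 0.788 × 1.004359 = $0.791 per pound

$0.791 per pound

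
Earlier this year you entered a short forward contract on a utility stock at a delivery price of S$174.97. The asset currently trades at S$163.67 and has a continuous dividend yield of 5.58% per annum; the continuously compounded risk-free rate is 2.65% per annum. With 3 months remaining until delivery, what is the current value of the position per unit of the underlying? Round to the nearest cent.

Current fair forward for the remaining 3 months: F = S·e^((r − q)·T), (r − q) = 0.0265 − 0.0558 = -0.0293
F = 163.67 · e^(-0.0293 × 3/12) = 163.67 × 0.992702 = 162.4755
Value of long forward = (F − K)·e^(−rT) = (162.4755 − 174.97) · e^(−0.0265·3/12)
= -12.4945 × 0.993397 = -12.41
Short position value = −(long value) = S$12.41

S$12.41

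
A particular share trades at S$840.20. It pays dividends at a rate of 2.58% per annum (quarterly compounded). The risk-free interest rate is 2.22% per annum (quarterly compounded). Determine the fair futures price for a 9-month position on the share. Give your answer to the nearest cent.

S$837.95

F = S · (1+r/4)^(4T) / (1+q/4)^(4T)
= 840.20 × 1.016743 / 1.019475 = 840.20 × 0.997320
F = S$837.95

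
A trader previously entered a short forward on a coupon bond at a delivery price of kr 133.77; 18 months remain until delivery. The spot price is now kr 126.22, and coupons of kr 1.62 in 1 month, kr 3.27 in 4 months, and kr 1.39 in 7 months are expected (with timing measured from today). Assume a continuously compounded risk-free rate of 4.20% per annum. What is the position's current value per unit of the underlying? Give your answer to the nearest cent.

kr 5.58

PV(remaining coupons) I = 1.62·e^(−0.0420·1/12) + 3.27·e^(−0.0420·4/12) + 1.39·e^(−0.0420·7/12) = 6.1952
Current forward F = (S − I)·e^(rT) = (126.22 − 6.1952)·e^(0.0420·18/12) = 120.0248 × 1.065027 = 127.8297
Value (long) = (F − K)·e^(−rT) = (127.8297 − 133.77) × 0.938943 = -5.5776
Short position value = −(long value) = kr 5.58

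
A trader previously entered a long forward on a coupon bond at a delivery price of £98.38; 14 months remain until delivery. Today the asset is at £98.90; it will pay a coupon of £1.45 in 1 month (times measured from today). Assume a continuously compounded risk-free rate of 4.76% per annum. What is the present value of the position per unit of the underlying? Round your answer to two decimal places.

£4.39

PV(remaining coupons) I = 1.45·e^(−0.0476·1/12) = 1.4443
Current forward F = (S − I)·e^(rT) = (98.90 − 1.4443)·e^(0.0476·14/12) = 97.4557 × 1.057104 = 103.0208
Value (long) = (F − K)·e^(−rT) = (103.0208 − 98.38) × 0.945980 = 4.3901
Value = £4.39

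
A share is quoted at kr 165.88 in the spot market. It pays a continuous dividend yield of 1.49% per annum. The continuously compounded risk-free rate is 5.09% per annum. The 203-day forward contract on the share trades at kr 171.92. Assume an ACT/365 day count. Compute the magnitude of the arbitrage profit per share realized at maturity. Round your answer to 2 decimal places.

Fair forward: F* = S·e^(carry·T), with carry = (r − q) = 0.0509 − 0.0149 = 0.0360
F* = 165.88 · e^(0.0360 × 203/365) = 165.88 · e^0.020022 = 165.88 × 1.020224 = kr 169.2348
Market kr 171.92 > fair kr 169.2348: forward overpriced → cash-and-carry (buy spot, short the forward).
At maturity, profit = |F_mkt − F*| = |171.92 − 169.2348| = kr 2.69 per share

kr 2.69 per share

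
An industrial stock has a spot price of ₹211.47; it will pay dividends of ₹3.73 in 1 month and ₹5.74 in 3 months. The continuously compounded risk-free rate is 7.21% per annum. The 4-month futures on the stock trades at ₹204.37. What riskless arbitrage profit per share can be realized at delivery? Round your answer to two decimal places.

PV(dividends) I = 3.73·e^(−0.0721·1/12) + 5.74·e^(−0.0721·3/12) = 9.3451
Fair futures F* = (S − I)·e^(rT) = (211.47 − 9.3451)·e^0.024033 = 202.1249 × 1.024324 = 207.0414
Market ₹204.37 < fair 207.0414: forward underpriced → reverse cash-and-carry (short the stock, invest proceeds at r, pay the dividends, go long the forward).
Profit at T = |F_mkt − F*| = |204.37 − 207.0414| = ₹2.67 per share

₹2.67 per share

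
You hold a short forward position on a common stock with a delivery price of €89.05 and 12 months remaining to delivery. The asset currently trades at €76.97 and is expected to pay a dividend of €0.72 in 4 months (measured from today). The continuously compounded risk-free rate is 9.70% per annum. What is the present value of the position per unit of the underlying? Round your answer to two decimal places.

PV(remaining dividends) I = 0.72·e^(−0.0970·4/12) = 0.6971
Current forward F = (S − I)·e^(rT) = (76.97 − 0.6971)·e^(0.0970·12/12) = 76.2729 × 1.101860 = 84.0421
Value (long) = (F − K)·e^(−rT) = (84.0421 − 89.05) × 0.907556 = -4.5449
Short position value = −(long value) = €4.54

€4.54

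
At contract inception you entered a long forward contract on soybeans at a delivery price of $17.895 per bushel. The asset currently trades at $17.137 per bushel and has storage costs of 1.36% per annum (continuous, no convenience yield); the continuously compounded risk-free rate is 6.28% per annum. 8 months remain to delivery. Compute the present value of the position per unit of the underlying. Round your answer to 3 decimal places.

$0.132 per bushel

Current fair forward for the remaining 8 months: F = S·e^((r + u)·T), (r + u) = 0.0628 + 0.0136 = 0.0764
F = 17.137 · e^(0.0764 × 8/12) = 17.137 × 1.052253 = 18.0325
Value of long forward = (F − K)·e^(−rT) = (18.0325 − 17.895) · e^(−0.0628·8/12)
= 0.1375 × 0.958998 = 0.132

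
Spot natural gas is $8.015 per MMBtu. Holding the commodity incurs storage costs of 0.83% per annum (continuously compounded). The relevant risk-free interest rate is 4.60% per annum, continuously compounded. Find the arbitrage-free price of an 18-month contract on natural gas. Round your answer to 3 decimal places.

$8.695 per MMBtu

Net carry = r + u − y = 0.0460 + 0.0083 − 0.0000 = 0.0543
F = S·e^((r+u−y)T) = 8.015 · e^(0.0543 × 18/12) = 8.015 · e^0.081450
= 8.015 × 1.084859 = $8.695 per MMBtu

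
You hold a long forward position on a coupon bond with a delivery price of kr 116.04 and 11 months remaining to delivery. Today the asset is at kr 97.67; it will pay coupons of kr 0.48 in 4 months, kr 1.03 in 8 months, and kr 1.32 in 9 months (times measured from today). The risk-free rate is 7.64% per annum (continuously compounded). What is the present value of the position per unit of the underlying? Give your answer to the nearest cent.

-kr 13.21

PV(remaining coupons) I = 0.48·e^(−0.0764·4/12) + 1.03·e^(−0.0764·8/12) + 1.32·e^(−0.0764·9/12) = 2.6933
Current forward F = (S − I)·e^(rT) = (97.67 − 2.6933)·e^(0.0764·11/12) = 94.9767 × 1.072544 = 101.8667
Value (long) = (F − K)·e^(−rT) = (101.8667 − 116.04) × 0.932363 = -13.2147
Value = -kr 13.21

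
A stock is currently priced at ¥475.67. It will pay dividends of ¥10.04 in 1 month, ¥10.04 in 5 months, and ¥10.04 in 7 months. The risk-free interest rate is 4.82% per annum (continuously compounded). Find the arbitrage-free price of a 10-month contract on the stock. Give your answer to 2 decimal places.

¥464.35

PV(dividends) I = 10.04·e^(−0.0482·1/12) + 10.04·e^(−0.0482·5/12) + 10.04·e^(−0.0482·7/12)
I = 9.9998 + 9.8404 + 9.7616 = 29.6018
F = (S − I)·e^(rT) = (475.67 − 29.6018) · e^(0.0482·10/12)
= 446.0682 · e^0.040167 = 446.0682 × 1.040985 = ¥464.35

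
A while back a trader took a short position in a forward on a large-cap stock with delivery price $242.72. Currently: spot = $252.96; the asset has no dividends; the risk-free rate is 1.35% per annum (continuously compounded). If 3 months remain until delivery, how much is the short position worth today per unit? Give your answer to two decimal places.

Current fair forward for the remaining 3 months: F = S·e^(r·T), r = 0.0135
F = 252.96 · e^(0.0135 × 3/12) = 252.96 × 1.003381 = 253.8153
Value of long forward = (F − K)·e^(−rT) = (253.8153 − 242.72) · e^(−0.0135·3/12)
= 11.0953 × 0.996631 = 11.06
Short position value = −(long value) = -$11.06

-$11.06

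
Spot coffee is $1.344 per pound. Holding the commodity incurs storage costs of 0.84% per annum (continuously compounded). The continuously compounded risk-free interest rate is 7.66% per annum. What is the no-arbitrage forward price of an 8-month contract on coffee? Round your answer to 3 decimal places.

Net carry = r + u − y = 0.0766 + 0.0084 − 0.0000 = 0.0850
F = S·e^((r+u−y)T) = 1.344 · e^(0.0850 × 8/12) = 1.344 · e^0.056667
= 1.344 × 1.058303 = $1.422 per pound

$1.422 per pound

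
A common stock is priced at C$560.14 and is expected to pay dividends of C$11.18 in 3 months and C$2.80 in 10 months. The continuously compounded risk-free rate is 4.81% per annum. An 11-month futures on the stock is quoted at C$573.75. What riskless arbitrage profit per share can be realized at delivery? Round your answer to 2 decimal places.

C$2.72 per share

PV(dividends) I = 11.18·e^(−0.0481·3/12) + 2.80·e^(−0.0481·10/12) = 13.7364
Fair futures F* = (S − I)·e^(rT) = (560.14 − 13.7364)·e^0.044092 = 546.4036 × 1.045078 = 571.0344
Market C$573.75 > fair 571.0344: forward overpriced → cash-and-carry (borrow at r, buy the stock and collect the dividends, short the forward).
Profit at T = |F_mkt − F*| = |573.75 − 571.0344| = C$2.72 per share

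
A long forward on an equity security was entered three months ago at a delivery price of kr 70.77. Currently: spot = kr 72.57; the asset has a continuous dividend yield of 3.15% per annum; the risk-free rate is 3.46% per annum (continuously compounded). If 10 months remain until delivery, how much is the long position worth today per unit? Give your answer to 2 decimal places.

kr 1.93

Current fair forward for the remaining 10 months: F = S·e^((r − q)·T), (r − q) = 0.0346 − 0.0315 = 0.0031
F = 72.57 · e^(0.0031 × 10/12) = 72.57 × 1.002587 = 72.7577
Value of long forward = (F − K)·e^(−rT) = (72.7577 − 70.77) · e^(−0.0346·10/12)
= 1.9877 × 0.971578 = 1.93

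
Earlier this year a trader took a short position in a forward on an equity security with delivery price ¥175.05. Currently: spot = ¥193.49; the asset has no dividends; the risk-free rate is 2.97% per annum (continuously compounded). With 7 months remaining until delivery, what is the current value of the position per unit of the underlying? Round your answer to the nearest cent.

-¥21.45

Current fair forward for the remaining 7 months: F = S·e^(r·T), r = 0.0297
F = 193.49 · e^(0.0297 × 7/12) = 193.49 × 1.017476 = 196.8714
Value of long forward = (F − K)·e^(−rT) = (196.8714 − 175.05) · e^(−0.0297·7/12)
= 21.8214 × 0.982824 = 21.45
Short position value = −(long value) = -¥21.45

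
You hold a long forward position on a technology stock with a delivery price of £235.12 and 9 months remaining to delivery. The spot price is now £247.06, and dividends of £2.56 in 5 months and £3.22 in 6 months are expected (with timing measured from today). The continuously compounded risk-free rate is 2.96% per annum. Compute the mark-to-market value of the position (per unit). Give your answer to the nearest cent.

£11.40

PV(remaining dividends) I = 2.56·e^(−0.0296·5/12) + 3.22·e^(−0.0296·6/12) = 5.7013
Current forward F = (S − I)·e^(rT) = (247.06 − 5.7013)·e^(0.0296·9/12) = 241.3587 × 1.022448 = 246.7767
Value (long) = (F − K)·e^(−rT) = (246.7767 − 235.12) × 0.978045 = 11.4008
Value = £11.40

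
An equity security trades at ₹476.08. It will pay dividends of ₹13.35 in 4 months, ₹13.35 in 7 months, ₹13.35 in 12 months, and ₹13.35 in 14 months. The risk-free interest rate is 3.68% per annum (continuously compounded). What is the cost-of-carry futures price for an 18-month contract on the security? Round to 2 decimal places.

₹448.24

PV(dividends) I = 13.35·e^(−0.0368·4/12) + 13.35·e^(−0.0368·7/12) + 13.35·e^(−0.0368·12/12) + 13.35·e^(−0.0368·14/12)
I = 13.1872 + 13.0665 + 12.8676 + 12.7890 = 51.9103
F = (S − I)·e^(rT) = (476.08 − 51.9103) · e^(0.0368·18/12)
= 424.1697 · e^0.055200 = 424.1697 × 1.056752 = ₹448.24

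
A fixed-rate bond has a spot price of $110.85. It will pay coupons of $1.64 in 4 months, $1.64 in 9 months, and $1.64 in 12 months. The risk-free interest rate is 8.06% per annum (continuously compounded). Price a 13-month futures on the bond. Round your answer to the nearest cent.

PV(coupons) I = 1.64·e^(−0.0806·4/12) + 1.64·e^(−0.0806·9/12) + 1.64·e^(−0.0806·12/12)
I = 1.5965 + 1.5438 + 1.5130 = 4.6533
F = (S − I)·e^(rT) = (110.85 − 4.6533) · e^(0.0806·13/12)
= 106.1967 · e^0.087317 = 106.1967 × 1.091243 = $115.89

$115.89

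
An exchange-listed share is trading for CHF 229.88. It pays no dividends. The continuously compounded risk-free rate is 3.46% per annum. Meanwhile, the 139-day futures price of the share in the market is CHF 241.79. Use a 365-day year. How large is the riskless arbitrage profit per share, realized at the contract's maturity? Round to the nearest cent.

CHF 8.86 per share

Fair futures: F* = S·e^(carry·T), with carry = r = 0.0346
F* = 229.88 · e^(0.0346 × 139/365) = 229.88 · e^0.013176 = 229.88 × 1.013263 = CHF 232.9289
Market CHF 241.79 > fair CHF 232.9289: forward overpriced → cash-and-carry (buy spot, short the forward).
At maturity, profit = |F_mkt − F*| = |241.79 − 232.9289| = CHF 8.86 per share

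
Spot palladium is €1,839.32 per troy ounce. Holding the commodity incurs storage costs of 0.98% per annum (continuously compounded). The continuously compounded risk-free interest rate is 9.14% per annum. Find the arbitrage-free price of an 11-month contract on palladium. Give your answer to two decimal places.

€2,018.11 per troy ounce

Net carry = r + u − y = 0.0914 + 0.0098 − 0.0000 = 0.1012
F = S·e^((r+u−y)T) = 1839.32 · e^(0.1012 × 11/12) = 1839.32 · e^0.09276667
= 1839.32 × 1.09720569 = €2,018.11 per troy ounce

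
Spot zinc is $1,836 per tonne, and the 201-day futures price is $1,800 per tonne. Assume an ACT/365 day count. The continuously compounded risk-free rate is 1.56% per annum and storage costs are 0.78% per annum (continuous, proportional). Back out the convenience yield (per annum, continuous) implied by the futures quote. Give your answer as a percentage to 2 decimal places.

F = S·e^((r+u−y)T) ⇒ (r+u−y) = ln(F/S)/T
ln(1800/1836) = -0.019803; /T ⇒ -0.035961
y = r + u − ln(F/S)/T = 0.0156 + 0.0078 + 0.035961 = 0.059361
y = 5.94%

5.94%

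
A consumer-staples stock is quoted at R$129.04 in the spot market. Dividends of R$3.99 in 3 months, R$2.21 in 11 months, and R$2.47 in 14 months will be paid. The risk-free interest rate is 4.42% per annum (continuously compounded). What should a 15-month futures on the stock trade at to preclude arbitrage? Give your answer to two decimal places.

PV(dividends) I = 3.99·e^(−0.0442·3/12) + 2.21·e^(−0.0442·11/12) + 2.47·e^(−0.0442·14/12)
I = 3.9462 + 2.1222 + 2.3459 = 8.4143
F = (S − I)·e^(rT) = (129.04 − 8.4143) · e^(0.0442·15/12)
= 120.6257 · e^0.055250 = 120.6257 × 1.056805 = R$127.48

R$127.48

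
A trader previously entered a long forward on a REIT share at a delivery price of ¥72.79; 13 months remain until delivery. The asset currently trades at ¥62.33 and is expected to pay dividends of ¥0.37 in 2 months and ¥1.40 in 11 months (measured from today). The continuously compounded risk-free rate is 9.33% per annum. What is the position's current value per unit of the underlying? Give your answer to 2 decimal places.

-¥5.11

PV(remaining dividends) I = 0.37·e^(−0.0933·2/12) + 1.40·e^(−0.0933·11/12) = 1.6495
Current forward F = (S − I)·e^(rT) = (62.33 − 1.6495)·e^(0.0933·13/12) = 60.6805 × 1.106360 = 67.1345
Value (long) = (F − K)·e^(−rT) = (67.1345 − 72.79) × 0.903865 = -5.1118
Value = -¥5.11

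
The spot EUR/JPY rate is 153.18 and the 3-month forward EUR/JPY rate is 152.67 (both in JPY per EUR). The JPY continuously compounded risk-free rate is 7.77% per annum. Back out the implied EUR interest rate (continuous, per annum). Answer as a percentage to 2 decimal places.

F = S·e^((r_JPY − r_EUR)T) ⇒ r_EUR = r_JPY − ln(F/S)/T
ln(152.67/153.18) = -0.003335; /(3/12) = -0.013340
r_EUR = 0.0777 + 0.013340 = 0.091040
r_EUR = 9.10%

9.10%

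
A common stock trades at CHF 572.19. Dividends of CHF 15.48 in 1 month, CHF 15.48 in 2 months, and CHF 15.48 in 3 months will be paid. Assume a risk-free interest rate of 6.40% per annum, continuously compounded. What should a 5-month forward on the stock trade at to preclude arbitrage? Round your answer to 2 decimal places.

PV(dividends) I = 15.48·e^(−0.0640·1/12) + 15.48·e^(−0.0640·2/12) + 15.48·e^(−0.0640·3/12)
I = 15.3977 + 15.3158 + 15.2343 = 45.9478
F = (S − I)·e^(rT) = (572.19 − 45.9478) · e^(0.0640·5/12)
= 526.2422 · e^0.026667 = 526.2422 × 1.027026 = CHF 540.46

CHF 540.46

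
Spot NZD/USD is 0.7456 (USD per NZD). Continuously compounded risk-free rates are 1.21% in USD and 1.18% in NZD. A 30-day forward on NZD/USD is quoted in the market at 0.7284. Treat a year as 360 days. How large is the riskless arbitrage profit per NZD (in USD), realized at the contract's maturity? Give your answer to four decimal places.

0.0172 per NZD (in USD)

Fair forward: F* = S·e^(carry·T), with carry = (r_USD − r_NZD) = 0.0121 − 0.0118 = 0.0003
F* = 0.7456 · e^(0.0003 × 30/360) = 0.7456 · e^0.000025 = 0.7456 × 1.000025 = 0.7456
Market 0.7284 < fair 0.7456: forward underpriced → reverse cash-and-carry (short spot, go long the forward).
At maturity, profit = |F_mkt − F*| = |0.7284 − 0.7456| = 0.0172 per NZD (in USD)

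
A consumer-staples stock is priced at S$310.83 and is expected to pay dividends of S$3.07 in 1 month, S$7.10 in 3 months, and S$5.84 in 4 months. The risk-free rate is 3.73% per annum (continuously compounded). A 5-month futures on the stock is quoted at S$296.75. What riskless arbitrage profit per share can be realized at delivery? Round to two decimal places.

PV(dividends) I = 3.07·e^(−0.0373·1/12) + 7.10·e^(−0.0373·3/12) + 5.84·e^(−0.0373·4/12) = 15.8624
Fair futures F* = (S − I)·e^(rT) = (310.83 − 15.8624)·e^0.015542 = 294.9676 × 1.015663 = 299.5877
Market S$296.75 < fair 299.5877: forward underpriced → reverse cash-and-carry (short the stock, invest proceeds at r, pay the dividends, go long the forward).
Profit at T = |F_mkt − F*| = |296.75 − 299.5877| = S$2.84 per share

S$2.84 per share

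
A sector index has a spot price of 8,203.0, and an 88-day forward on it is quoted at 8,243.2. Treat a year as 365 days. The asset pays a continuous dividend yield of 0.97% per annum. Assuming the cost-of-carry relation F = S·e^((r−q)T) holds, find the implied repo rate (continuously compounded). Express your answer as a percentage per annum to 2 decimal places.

3.00%

From F = S·e^((r−q)T): (r − q) = ln(F/S)/T
ln(8243.2/8203.0) = ln(1.004901) = 0.004889
(r − q) = 0.004889 / (88/365) = 0.020278
r = ln(F/S)/T + q = 0.020278 + 0.0097 = 0.029978
r = 3.00%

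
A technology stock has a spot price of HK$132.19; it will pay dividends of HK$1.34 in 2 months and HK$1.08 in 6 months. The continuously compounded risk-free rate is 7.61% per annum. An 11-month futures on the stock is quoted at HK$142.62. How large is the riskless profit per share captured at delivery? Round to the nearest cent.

HK$3.41 per share

PV(dividends) I = 1.34·e^(−0.0761·2/12) + 1.08·e^(−0.0761·6/12) = 2.3628
Fair futures F* = (S − I)·e^(rT) = (132.19 − 2.3628)·e^0.069758 = 129.8272 × 1.072249 = 139.2071
Market HK$142.62 > fair 139.2071: forward overpriced → cash-and-carry (borrow at r, buy the stock and collect the dividends, short the forward).
Profit at T = |F_mkt − F*| = |142.62 − 139.2071| = HK$3.41 per share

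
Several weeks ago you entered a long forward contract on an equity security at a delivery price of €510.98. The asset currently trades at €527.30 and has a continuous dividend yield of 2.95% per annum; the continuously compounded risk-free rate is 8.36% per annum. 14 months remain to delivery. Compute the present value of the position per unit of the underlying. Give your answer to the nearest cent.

€45.97

Current fair forward for the remaining 14 months: F = S·e^((r − q)·T), (r − q) = 0.0836 − 0.0295 = 0.0541
F = 527.30 · e^(0.0541 × 14/12) = 527.30 × 1.065151 = 561.6541
Value of long forward = (F − K)·e^(−rT) = (561.6541 − 510.98) · e^(−0.0836·14/12)
= 50.6741 × 0.907072 = 45.97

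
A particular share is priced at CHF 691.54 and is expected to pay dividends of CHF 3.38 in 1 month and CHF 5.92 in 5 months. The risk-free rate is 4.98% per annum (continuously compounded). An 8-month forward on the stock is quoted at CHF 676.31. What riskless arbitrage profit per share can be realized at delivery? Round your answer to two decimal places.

CHF 29.10 per share

PV(dividends) I = 3.38·e^(−0.0498·1/12) + 5.92·e^(−0.0498·5/12) = 9.1644
Fair forward F* = (S − I)·e^(rT) = (691.54 − 9.1644)·e^0.033200 = 682.3756 × 1.033757 = 705.4106
Market CHF 676.31 < fair 705.4106: forward underpriced → reverse cash-and-carry (short the stock, invest proceeds at r, pay the dividends, go long the forward).
Profit at T = |F_mkt − F*| = |676.31 − 705.4106| = CHF 29.10 per share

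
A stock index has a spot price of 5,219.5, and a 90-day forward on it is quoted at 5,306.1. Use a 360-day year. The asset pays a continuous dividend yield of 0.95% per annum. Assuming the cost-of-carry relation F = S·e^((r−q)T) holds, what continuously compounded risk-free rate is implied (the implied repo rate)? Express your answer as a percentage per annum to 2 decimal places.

From F = S·e^((r−q)T): (r − q) = ln(F/S)/T
ln(5306.1/5219.5) = ln(1.016592) = 0.016456
(r − q) = 0.016456 / (90/360) = 0.065824
r = ln(F/S)/T + q = 0.065824 + 0.0095 = 0.075324
r = 7.53%

7.53%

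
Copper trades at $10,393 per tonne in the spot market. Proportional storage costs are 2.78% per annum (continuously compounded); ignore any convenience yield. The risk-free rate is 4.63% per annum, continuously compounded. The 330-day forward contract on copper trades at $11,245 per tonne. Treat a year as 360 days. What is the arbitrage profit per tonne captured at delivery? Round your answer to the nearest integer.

$122 per tonne

Fair forward: F* = S·e^(carry·T), with carry = (r + u) = 0.0463 + 0.0278 = 0.0741
F* = 10393 · e^(0.0741 × 330/360) = 10393 · e^0.067925 = 10393 × 1.070285 = $11123.4720
Market $11245 > fair $11123.4720: forward overpriced → cash-and-carry (buy spot, short the forward).
At maturity, profit = |F_mkt − F*| = |11245 − 11123.4720| = $122 per tonne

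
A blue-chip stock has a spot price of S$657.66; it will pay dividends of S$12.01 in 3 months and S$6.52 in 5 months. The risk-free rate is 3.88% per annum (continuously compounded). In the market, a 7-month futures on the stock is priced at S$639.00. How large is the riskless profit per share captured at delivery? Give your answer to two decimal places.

S$14.99 per share

PV(dividends) I = 12.01·e^(−0.0388·3/12) + 6.52·e^(−0.0388·5/12) = 18.3095
Fair futures F* = (S − I)·e^(rT) = (657.66 − 18.3095)·e^0.022633 = 639.3505 × 1.022891 = 653.9859
Market S$639.00 < fair 653.9859: forward underpriced → reverse cash-and-carry (short the stock, invest proceeds at r, pay the dividends, go long the forward).
Profit at T = |F_mkt − F*| = |639.00 − 653.9859| = S$14.99 per share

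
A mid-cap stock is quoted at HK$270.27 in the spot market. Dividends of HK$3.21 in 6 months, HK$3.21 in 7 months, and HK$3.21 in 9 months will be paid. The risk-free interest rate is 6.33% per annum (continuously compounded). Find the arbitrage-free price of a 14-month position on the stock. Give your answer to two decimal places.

PV(dividends) I = 3.21·e^(−0.0633·6/12) + 3.21·e^(−0.0633·7/12) + 3.21·e^(−0.0633·9/12)
I = 3.1100 + 3.0936 + 3.0612 = 9.2648
F = (S − I)·e^(rT) = (270.27 − 9.2648) · e^(0.0633·14/12)
= 261.0052 · e^0.073850 = 261.0052 × 1.076645 = HK$281.01

HK$281.01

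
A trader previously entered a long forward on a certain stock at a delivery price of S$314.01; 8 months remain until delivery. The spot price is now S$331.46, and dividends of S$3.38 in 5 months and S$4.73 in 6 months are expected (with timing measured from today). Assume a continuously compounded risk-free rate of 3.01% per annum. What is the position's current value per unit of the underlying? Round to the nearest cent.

PV(remaining dividends) I = 3.38·e^(−0.0301·5/12) + 4.73·e^(−0.0301·6/12) = 7.9972
Current forward F = (S − I)·e^(rT) = (331.46 − 7.9972)·e^(0.0301·8/12) = 323.4628 × 1.020269 = 330.0191
Value (long) = (F − K)·e^(−rT) = (330.0191 − 314.01) × 0.980133 = 15.6910
Value = S$15.69

S$15.69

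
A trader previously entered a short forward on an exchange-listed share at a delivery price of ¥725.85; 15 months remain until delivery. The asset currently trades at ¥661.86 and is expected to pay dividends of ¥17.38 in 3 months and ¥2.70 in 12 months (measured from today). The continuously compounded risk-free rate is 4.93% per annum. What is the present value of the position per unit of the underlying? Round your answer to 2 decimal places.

PV(remaining dividends) I = 17.38·e^(−0.0493·3/12) + 2.70·e^(−0.0493·12/12) = 19.7372
Current forward F = (S − I)·e^(rT) = (661.86 − 19.7372)·e^(0.0493·15/12) = 642.1228 × 1.063563 = 682.9381
Value (long) = (F − K)·e^(−rT) = (682.9381 − 725.85) × 0.940235 = -40.3473
Short position value = −(long value) = ¥40.35

¥40.35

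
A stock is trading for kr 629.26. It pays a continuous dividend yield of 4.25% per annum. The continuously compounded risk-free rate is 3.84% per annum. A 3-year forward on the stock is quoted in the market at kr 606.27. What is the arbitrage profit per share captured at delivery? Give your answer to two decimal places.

Fair forward: F* = S·e^(carry·T), with carry = (r − q) = 0.0384 − 0.0425 = -0.0041
F* = 629.26 · e^(-0.0041 × 3) = 629.26 · e^-0.012300 = 629.26 × 0.987775 = kr 621.5673
Market kr 606.27 < fair kr 621.5673: forward underpriced → reverse cash-and-carry (short spot, go long the forward).
At maturity, profit = |F_mkt − F*| = |606.27 − 621.5673| = kr 15.30 per share

kr 15.30 per share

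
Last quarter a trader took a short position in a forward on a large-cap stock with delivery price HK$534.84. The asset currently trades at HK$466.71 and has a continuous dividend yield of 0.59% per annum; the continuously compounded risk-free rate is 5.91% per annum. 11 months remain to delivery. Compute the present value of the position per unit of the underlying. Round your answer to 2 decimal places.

HK$42.44

Current fair forward for the remaining 11 months: F = S·e^((r − q)·T), (r − q) = 0.0591 − 0.0059 = 0.0532
F = 466.71 · e^(0.0532 × 11/12) = 466.71 × 1.049975 = 490.0338
Value of long forward = (F − K)·e^(−rT) = (490.0338 − 534.84) · e^(−0.0591·11/12)
= -44.8062 × 0.947266 = -42.44
Short position value = −(long value) = HK$42.44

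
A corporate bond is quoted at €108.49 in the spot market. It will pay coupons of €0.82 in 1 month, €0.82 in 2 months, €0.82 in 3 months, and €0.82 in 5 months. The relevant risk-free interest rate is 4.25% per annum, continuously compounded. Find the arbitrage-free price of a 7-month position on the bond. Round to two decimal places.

€107.88

PV(coupons) I = 0.82·e^(−0.0425·1/12) + 0.82·e^(−0.0425·2/12) + 0.82·e^(−0.0425·3/12) + 0.82·e^(−0.0425·5/12)
I = 0.8171 + 0.8142 + 0.8113 + 0.8056 = 3.2482
F = (S − I)·e^(rT) = (108.49 − 3.2482) · e^(0.0425·7/12)
= 105.2418 · e^0.024792 = 105.2418 × 1.025102 = €107.88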